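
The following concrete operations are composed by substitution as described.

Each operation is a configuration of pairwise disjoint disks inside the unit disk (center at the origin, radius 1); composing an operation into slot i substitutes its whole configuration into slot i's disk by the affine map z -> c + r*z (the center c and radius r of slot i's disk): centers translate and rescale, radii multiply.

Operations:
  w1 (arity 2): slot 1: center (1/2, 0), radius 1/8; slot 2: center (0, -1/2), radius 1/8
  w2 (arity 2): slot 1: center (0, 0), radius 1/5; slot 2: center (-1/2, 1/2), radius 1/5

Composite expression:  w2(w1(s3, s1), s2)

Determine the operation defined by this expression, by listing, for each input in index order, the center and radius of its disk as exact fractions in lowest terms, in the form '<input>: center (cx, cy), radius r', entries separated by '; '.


s1: center (0, -1/10), radius 1/40; s2: center (-1/2, 1/2), radius 1/5; s3: center (1/10, 0), radius 1/40


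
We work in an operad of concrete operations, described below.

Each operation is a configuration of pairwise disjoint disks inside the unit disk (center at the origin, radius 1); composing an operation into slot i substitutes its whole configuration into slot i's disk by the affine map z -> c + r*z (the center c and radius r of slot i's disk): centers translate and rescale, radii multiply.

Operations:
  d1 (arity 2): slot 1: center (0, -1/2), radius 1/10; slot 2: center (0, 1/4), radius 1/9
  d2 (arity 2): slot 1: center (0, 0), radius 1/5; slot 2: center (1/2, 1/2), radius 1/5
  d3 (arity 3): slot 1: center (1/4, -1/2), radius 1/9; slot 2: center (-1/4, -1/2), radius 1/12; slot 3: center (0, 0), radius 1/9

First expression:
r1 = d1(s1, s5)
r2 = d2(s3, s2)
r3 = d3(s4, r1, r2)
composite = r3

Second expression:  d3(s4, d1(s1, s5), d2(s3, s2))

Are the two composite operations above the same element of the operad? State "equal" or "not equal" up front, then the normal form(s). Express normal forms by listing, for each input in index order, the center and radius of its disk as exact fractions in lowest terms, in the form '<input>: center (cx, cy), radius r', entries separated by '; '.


equal: each reduces to s1: center (-1/4, -13/24), radius 1/120; s2: center (1/18, 1/18), radius 1/45; s3: center (0, 0), radius 1/45; s4: center (1/4, -1/2), radius 1/9; s5: center (-1/4, -23/48), radius 1/108

The first expression reduces to s1: center (-1/4, -13/24), radius 1/120; s2: center (1/18, 1/18), radius 1/45; s3: center (0, 0), radius 1/45; s4: center (1/4, -1/2), radius 1/9; s5: center (-1/4, -23/48), radius 1/108
The second expression reduces to s1: center (-1/4, -13/24), radius 1/120; s2: center (1/18, 1/18), radius 1/45; s3: center (0, 0), radius 1/45; s4: center (1/4, -1/2), radius 1/9; s5: center (-1/4, -23/48), radius 1/108
The forms coincide; equal.


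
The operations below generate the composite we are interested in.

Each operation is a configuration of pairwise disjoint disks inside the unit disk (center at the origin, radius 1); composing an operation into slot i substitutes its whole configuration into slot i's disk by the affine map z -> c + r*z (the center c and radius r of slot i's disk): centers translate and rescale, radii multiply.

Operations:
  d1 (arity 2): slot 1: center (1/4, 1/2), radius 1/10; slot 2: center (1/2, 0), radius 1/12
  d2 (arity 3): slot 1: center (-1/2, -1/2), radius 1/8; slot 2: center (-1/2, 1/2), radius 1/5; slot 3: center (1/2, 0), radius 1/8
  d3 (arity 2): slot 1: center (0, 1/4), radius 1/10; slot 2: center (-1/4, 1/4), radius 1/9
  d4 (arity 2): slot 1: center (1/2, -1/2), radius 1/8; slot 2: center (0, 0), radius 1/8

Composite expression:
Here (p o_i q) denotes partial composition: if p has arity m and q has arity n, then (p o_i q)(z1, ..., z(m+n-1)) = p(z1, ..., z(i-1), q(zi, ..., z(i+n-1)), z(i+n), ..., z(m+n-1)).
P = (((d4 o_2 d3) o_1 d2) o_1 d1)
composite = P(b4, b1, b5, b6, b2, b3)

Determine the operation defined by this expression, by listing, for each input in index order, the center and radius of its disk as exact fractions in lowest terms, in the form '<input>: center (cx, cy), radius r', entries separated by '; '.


b1: center (57/128, -9/16), radius 1/768; b2: center (0, 1/32), radius 1/80; b3: center (-1/32, 1/32), radius 1/72; b4: center (113/256, -71/128), radius 1/640; b5: center (7/16, -7/16), radius 1/40; b6: center (9/16, -1/2), radius 1/64

Nesting under d4 composes maps z -> c + r*z down each b-path.
b4 passes through 3 substitutions, ending at center (113/256, -71/128), radius 1/640
b1 passes through 3 substitutions, ending at center (57/128, -9/16), radius 1/768
b5 passes through 2 substitutions, ending at center (7/16, -7/16), radius 1/40
b6 passes through 2 substitutions, ending at center (9/16, -1/2), radius 1/64
b2 passes through 2 substitutions, ending at center (0, 1/32), radius 1/80
b3 passes through 2 substitutions, ending at center (-1/32, 1/32), radius 1/72


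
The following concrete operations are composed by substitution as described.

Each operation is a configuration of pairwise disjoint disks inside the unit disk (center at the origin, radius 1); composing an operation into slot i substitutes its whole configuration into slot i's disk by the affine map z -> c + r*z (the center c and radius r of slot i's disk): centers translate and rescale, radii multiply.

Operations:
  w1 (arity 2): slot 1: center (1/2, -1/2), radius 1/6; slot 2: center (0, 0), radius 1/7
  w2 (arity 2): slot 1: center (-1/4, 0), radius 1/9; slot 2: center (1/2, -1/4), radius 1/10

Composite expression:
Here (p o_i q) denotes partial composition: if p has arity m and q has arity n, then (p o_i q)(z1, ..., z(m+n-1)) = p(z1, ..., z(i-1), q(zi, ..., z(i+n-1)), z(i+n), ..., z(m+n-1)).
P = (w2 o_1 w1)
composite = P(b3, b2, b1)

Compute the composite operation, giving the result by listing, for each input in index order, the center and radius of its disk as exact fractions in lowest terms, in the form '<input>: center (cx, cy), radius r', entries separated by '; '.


b1: center (1/2, -1/4), radius 1/10; b2: center (-1/4, 0), radius 1/63; b3: center (-7/36, -1/18), radius 1/54

Affine substitution under w2: radii multiply and b-centers shift.
tracing b3 down its 2-map path: center (-7/36, -1/18), radius 1/54
tracing b2 down its 2-map path: center (-1/4, 0), radius 1/63
tracing b1 down its 1-map path: center (1/2, -1/4), radius 1/10


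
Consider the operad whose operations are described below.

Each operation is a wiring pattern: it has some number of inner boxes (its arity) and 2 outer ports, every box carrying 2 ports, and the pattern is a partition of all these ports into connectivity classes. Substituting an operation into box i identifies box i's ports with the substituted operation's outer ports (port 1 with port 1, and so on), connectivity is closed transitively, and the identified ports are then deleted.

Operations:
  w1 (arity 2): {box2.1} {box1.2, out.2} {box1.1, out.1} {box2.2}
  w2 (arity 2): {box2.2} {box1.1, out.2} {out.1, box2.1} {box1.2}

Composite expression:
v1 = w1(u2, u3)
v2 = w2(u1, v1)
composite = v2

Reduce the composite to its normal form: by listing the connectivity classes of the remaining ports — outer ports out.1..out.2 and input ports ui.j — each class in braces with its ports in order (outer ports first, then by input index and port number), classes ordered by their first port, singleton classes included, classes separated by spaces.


Substituting into w2 glues patterns; closure does the rest.
the subtree at w1 composes to {out.1, u2.1} {out.2, u2.2} {u3.1} {u3.2} on (u2, u3); out.j = own outer ports
the subtree at w2 composes to {out.1, u2.1} {out.2, u1.1} {u1.2} {u2.2} {u3.1} {u3.2} on (u1, u2, u3); out.j = own outer ports

{out.1, u2.1} {out.2, u1.1} {u1.2} {u2.2} {u3.1} {u3.2}


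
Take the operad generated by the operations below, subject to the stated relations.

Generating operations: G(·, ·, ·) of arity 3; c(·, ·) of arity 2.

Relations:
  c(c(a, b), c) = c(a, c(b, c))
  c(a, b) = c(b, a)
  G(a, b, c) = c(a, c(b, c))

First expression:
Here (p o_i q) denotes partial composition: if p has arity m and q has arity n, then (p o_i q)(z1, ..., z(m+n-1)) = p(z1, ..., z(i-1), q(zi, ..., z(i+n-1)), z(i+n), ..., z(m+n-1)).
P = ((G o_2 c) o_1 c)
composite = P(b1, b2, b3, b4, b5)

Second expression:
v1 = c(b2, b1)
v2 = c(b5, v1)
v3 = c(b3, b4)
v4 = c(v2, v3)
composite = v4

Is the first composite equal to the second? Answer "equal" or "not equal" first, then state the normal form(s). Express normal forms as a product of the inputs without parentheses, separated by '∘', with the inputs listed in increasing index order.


equal; both compose to b1 ∘ b2 ∘ b3 ∘ b4 ∘ b5

Normal form of the first expression: b1 ∘ b2 ∘ b3 ∘ b4 ∘ b5
Normal form of the second expression: b1 ∘ b2 ∘ b3 ∘ b4 ∘ b5
Both agree, so they are equal.


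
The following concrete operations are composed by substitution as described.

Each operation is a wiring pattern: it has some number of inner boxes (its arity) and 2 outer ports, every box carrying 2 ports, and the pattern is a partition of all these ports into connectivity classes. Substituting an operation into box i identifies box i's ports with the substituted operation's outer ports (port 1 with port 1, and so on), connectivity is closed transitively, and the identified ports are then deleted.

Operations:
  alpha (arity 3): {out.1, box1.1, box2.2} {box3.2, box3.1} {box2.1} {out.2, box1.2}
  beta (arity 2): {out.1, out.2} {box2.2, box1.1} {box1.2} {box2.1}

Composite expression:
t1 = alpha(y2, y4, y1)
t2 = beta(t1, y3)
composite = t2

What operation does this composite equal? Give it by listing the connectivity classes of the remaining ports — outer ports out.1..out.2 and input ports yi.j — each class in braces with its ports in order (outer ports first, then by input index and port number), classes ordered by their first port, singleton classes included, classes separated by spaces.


Treat the ports identified at beta as solder joints: merge, then drop.
stage alpha: inputs (y2, y4, y1), connectivity {out.1, y2.1, y4.2} {out.2, y2.2} {y1.1, y1.2} {y4.1}, out.j its boundary
stage beta: inputs (y2, y4, y1, y3), connectivity {out.1, out.2} {y1.1, y1.2} {y2.1, y3.2, y4.2} {y2.2} {y3.1} {y4.1}, out.j its boundary

{out.1, out.2} {y1.1, y1.2} {y2.1, y3.2, y4.2} {y2.2} {y3.1} {y4.1}


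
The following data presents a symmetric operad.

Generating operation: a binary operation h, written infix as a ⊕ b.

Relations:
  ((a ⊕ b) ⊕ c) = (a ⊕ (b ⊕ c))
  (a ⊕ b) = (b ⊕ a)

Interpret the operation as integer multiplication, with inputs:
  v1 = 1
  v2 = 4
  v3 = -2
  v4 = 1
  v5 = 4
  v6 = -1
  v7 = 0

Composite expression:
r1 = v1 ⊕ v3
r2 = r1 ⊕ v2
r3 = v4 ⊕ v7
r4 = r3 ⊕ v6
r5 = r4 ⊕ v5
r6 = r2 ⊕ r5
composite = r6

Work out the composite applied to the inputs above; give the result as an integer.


(v1 ⊕ v3) = -2
((v1 ⊕ v3) ⊕ v2) = -8
(v4 ⊕ v7) = 0
((v4 ⊕ v7) ⊕ v6) = 0
(((v4 ⊕ v7) ⊕ v6) ⊕ v5) = 0
(((v1 ⊕ v3) ⊕ v2) ⊕ (((v4 ⊕ v7) ⊕ v6) ⊕ v5)) = 0

0


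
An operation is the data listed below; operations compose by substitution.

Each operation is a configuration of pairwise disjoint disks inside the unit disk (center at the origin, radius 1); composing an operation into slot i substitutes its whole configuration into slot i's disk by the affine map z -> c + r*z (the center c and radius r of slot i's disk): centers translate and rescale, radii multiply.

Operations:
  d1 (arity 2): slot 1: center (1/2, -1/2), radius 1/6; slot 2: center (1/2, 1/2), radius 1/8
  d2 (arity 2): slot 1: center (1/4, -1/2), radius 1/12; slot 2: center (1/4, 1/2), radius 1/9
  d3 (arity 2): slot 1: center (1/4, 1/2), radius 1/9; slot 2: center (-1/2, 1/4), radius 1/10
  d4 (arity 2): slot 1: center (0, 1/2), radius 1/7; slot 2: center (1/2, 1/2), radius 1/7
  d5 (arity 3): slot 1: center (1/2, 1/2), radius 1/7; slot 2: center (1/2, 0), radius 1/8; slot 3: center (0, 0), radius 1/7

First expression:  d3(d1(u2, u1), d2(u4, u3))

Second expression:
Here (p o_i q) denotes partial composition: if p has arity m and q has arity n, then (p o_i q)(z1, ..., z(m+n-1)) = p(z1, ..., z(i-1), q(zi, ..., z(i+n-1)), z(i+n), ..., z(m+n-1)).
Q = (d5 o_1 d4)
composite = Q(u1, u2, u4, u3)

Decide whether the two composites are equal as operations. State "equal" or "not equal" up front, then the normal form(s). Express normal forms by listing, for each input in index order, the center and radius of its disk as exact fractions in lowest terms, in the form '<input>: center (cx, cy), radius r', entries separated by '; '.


not equal — first u1: center (11/36, 5/9), radius 1/72; u2: center (11/36, 4/9), radius 1/54; u3: center (-19/40, 3/10), radius 1/90; u4: center (-19/40, 1/5), radius 1/120, second u1: center (1/2, 4/7), radius 1/49; u2: center (4/7, 4/7), radius 1/49; u3: center (0, 0), radius 1/7; u4: center (1/2, 0), radius 1/8

The first composite normalizes to u1: center (11/36, 5/9), radius 1/72; u2: center (11/36, 4/9), radius 1/54; u3: center (-19/40, 3/10), radius 1/90; u4: center (-19/40, 1/5), radius 1/120
The second composite normalizes to u1: center (1/2, 4/7), radius 1/49; u2: center (4/7, 4/7), radius 1/49; u3: center (0, 0), radius 1/7; u4: center (1/2, 0), radius 1/8
No match — not equal.


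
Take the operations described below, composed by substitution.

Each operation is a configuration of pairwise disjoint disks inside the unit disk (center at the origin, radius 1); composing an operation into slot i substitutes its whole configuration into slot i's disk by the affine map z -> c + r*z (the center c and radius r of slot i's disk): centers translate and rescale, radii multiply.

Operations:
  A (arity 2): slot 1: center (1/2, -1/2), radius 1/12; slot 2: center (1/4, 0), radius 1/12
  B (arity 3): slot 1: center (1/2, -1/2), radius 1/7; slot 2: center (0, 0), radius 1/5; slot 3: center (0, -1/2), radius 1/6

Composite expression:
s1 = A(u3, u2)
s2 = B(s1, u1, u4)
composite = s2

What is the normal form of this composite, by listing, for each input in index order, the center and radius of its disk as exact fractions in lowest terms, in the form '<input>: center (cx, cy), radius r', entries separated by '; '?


u1: center (0, 0), radius 1/5; u2: center (15/28, -1/2), radius 1/84; u3: center (4/7, -4/7), radius 1/84; u4: center (0, -1/2), radius 1/6

Follow each u-input down from B: c' goes to c + r*c', radius to r*r'.
for u3, the 2-step affine chain lands on center (4/7, -4/7), radius 1/84
for u2, the 2-step affine chain lands on center (15/28, -1/2), radius 1/84
for u1, the 1-step affine chain lands on center (0, 0), radius 1/5
for u4, the 1-step affine chain lands on center (0, -1/2), radius 1/6


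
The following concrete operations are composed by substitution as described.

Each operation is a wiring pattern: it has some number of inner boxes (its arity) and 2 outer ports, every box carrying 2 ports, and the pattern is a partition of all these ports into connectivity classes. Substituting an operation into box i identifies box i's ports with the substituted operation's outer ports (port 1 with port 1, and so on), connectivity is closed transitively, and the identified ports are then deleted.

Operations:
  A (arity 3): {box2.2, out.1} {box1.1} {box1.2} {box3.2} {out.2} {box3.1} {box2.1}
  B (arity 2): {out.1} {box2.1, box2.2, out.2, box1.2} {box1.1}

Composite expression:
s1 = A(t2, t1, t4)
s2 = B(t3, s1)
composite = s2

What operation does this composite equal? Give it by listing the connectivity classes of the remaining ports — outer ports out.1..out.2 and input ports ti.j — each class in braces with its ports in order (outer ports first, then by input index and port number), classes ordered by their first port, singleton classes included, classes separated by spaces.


{out.1} {out.2, t1.2, t3.2} {t1.1} {t2.1} {t2.2} {t3.1} {t4.1} {t4.2}


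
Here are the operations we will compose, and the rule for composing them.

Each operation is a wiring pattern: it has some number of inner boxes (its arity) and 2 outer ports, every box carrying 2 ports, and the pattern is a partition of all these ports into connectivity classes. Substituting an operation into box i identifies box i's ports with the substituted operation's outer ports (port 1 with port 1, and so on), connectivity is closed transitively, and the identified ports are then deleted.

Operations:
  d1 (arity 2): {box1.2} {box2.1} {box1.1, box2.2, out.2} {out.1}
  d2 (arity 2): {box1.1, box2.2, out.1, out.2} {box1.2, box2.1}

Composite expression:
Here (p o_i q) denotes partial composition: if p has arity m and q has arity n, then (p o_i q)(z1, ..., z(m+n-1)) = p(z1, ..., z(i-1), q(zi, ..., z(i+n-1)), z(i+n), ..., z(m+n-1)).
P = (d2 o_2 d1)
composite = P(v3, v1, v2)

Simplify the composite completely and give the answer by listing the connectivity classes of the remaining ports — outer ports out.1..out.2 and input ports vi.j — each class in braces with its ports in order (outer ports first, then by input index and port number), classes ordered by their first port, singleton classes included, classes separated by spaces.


{out.1, out.2, v1.1, v2.2, v3.1} {v1.2} {v2.1} {v3.2}

Substituting into d2 glues patterns; closure does the rest.
composing d1 on (v1, v2), with out.j its own outer ports: {out.1} {out.2, v1.1, v2.2} {v1.2} {v2.1}
composing d2 on (v3, v1, v2), with out.j its own outer ports: {out.1, out.2, v1.1, v2.2, v3.1} {v1.2} {v2.1} {v3.2}


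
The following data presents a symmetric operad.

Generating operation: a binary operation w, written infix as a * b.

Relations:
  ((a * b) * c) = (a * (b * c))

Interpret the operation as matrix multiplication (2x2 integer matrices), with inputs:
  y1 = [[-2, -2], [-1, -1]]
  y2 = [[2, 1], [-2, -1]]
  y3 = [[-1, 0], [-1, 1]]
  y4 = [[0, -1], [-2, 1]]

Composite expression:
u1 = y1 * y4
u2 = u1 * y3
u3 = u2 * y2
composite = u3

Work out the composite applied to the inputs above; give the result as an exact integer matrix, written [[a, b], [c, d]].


(y1 * y4) = [[4, 0], [2, 0]]
((y1 * y4) * y3) = [[-4, 0], [-2, 0]]
(((y1 * y4) * y3) * y2) = [[-8, -4], [-4, -2]]

[[-8, -4], [-4, -2]]


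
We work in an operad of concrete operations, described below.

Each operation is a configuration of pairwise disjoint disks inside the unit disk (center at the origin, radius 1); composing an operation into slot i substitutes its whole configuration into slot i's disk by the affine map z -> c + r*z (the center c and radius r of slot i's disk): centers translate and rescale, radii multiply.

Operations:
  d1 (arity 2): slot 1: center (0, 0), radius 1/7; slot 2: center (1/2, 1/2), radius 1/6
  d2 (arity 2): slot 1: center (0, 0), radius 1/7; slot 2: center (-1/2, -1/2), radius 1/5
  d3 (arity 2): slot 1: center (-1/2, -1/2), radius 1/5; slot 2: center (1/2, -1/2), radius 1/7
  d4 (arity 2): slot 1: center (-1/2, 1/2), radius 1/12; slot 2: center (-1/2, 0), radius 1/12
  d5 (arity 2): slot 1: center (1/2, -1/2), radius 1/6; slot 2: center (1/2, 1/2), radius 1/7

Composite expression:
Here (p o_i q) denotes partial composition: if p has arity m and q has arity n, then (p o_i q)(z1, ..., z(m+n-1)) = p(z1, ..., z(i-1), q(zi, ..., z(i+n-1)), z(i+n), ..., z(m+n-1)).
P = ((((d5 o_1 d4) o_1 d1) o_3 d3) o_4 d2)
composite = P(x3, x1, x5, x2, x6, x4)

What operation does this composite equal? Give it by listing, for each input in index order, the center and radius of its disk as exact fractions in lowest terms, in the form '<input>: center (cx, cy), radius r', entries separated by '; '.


x1: center (61/144, -59/144), radius 1/432; x2: center (61/144, -73/144), radius 1/3528; x3: center (5/12, -5/12), radius 1/504; x4: center (1/2, 1/2), radius 1/7; x5: center (59/144, -73/144), radius 1/360; x6: center (71/168, -32/63), radius 1/2520

Nesting under d5 composes maps z -> c + r*z down each x-path.
input x3: composing its 3 substitution steps yields center (5/12, -5/12), radius 1/504
input x1: composing its 3 substitution steps yields center (61/144, -59/144), radius 1/432
input x5: composing its 3 substitution steps yields center (59/144, -73/144), radius 1/360
input x2: composing its 4 substitution steps yields center (61/144, -73/144), radius 1/3528
input x6: composing its 4 substitution steps yields center (71/168, -32/63), radius 1/2520
input x4: composing its 1 substitution step yields center (1/2, 1/2), radius 1/7


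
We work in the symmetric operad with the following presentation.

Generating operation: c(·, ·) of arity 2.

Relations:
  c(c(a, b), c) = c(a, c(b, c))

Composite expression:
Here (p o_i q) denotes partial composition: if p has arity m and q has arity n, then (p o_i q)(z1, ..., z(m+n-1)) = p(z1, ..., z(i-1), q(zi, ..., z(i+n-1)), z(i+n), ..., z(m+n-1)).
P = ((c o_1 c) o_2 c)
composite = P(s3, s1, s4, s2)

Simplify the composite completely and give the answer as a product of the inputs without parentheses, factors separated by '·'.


s3 · s1 · s4 · s2

The c-tree's shape is irrelevant; the s-reading-order decides.
c(s1, s4) linearizes to s1 · s4
c(s3, c(s1, s4)) linearizes to s3 · s1 · s4
c(c(s3, c(s1, s4)), s2) linearizes to s3 · s1 · s4 · s2


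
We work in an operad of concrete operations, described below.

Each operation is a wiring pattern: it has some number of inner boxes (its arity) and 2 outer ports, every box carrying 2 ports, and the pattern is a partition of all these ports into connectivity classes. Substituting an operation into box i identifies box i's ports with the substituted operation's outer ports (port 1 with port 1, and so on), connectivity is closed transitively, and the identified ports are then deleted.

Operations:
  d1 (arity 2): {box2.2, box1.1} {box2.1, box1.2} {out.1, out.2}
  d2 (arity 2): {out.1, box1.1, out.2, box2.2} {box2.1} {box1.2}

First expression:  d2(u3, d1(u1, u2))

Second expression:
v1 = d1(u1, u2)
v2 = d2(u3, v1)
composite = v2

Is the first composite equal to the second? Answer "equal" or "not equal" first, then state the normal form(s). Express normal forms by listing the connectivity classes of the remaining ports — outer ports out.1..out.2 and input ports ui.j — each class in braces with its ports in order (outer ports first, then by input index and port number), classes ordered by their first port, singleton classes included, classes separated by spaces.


Normal form of the first expression: {out.1, out.2, u3.1} {u1.1, u2.2} {u1.2, u2.1} {u3.2}
Normal form of the second expression: {out.1, out.2, u3.1} {u1.1, u2.2} {u1.2, u2.1} {u3.2}
The forms coincide; equal.

equal: each reduces to {out.1, out.2, u3.1} {u1.1, u2.2} {u1.2, u2.1} {u3.2}


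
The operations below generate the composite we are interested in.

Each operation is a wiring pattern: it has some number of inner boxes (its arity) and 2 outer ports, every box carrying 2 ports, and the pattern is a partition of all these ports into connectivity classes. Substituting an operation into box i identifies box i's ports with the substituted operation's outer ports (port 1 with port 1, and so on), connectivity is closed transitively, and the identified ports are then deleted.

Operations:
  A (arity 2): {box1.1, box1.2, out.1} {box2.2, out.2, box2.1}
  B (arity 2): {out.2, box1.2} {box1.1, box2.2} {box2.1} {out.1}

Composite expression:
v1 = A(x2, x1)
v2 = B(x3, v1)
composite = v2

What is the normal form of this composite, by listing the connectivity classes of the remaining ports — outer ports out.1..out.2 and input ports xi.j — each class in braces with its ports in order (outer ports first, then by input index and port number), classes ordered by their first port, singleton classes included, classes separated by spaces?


{out.1} {out.2, x3.2} {x1.1, x1.2, x3.1} {x2.1, x2.2}

Connectivity passes through glued B-boundaries; trace each wire chain.
stage A: inputs (x2, x1), connectivity {out.1, x2.1, x2.2} {out.2, x1.1, x1.2}, out.j its boundary
stage B: inputs (x3, x2, x1), connectivity {out.1} {out.2, x3.2} {x1.1, x1.2, x3.1} {x2.1, x2.2}, out.j its boundary


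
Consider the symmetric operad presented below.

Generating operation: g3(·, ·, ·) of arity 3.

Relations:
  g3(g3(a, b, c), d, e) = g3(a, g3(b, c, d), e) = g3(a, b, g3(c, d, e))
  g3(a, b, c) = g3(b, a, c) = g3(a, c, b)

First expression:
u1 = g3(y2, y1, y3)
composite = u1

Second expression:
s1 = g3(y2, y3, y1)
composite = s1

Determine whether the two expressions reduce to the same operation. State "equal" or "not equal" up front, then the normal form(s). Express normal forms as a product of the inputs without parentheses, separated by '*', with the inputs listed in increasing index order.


equal: each reduces to y1 * y2 * y3

In normal form, the first expression is y1 * y2 * y3
In normal form, the second expression is y1 * y2 * y3
Both agree, so they are equal.


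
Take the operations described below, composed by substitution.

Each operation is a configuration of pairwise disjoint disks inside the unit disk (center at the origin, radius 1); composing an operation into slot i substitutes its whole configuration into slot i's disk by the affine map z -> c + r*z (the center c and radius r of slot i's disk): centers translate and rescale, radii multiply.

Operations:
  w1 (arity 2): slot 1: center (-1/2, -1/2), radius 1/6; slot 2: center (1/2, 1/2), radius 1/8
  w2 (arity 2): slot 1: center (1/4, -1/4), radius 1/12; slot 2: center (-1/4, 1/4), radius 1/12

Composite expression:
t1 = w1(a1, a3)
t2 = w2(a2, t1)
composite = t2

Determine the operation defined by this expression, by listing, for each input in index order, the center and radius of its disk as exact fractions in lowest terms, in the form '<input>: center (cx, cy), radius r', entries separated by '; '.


a1: center (-7/24, 5/24), radius 1/72; a2: center (1/4, -1/4), radius 1/12; a3: center (-5/24, 7/24), radius 1/96

Nesting under w2 composes maps z -> c + r*z down each a-path.
input a2: applying the 1 nested substitution gives center (1/4, -1/4), radius 1/12
input a1: applying the 2 nested substitutions gives center (-7/24, 5/24), radius 1/72
input a3: applying the 2 nested substitutions gives center (-5/24, 7/24), radius 1/96


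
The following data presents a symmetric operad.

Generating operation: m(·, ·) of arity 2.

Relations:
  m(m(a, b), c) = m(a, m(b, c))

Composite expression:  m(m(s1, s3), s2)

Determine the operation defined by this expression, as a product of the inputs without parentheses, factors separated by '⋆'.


s1 ⋆ s3 ⋆ s2

The m-tree's shape is irrelevant; the s-reading-order decides.
m(s1, s3) spells out as s1 ⋆ s3
m(m(s1, s3), s2) spells out as s1 ⋆ s3 ⋆ s2


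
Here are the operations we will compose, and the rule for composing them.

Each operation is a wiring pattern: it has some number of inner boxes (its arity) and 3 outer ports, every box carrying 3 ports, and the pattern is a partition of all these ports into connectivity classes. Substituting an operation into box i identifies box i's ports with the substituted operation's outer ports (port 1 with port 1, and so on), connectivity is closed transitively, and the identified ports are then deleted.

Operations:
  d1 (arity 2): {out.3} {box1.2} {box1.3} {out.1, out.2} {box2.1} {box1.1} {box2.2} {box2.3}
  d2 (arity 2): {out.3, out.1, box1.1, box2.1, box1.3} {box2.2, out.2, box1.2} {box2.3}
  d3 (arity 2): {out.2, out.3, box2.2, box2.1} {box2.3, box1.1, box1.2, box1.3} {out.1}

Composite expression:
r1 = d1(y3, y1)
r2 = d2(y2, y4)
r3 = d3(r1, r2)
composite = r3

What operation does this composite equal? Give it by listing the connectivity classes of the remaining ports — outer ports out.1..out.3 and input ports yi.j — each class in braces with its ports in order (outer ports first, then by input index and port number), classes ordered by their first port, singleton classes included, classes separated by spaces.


{out.1} {out.2, out.3, y2.1, y2.2, y2.3, y4.1, y4.2} {y1.1} {y1.2} {y1.3} {y3.1} {y3.2} {y3.3} {y4.3}

Two ports join when wires chain via d3-identified ports.
composing d1 on (y3, y1), with out.j its own outer ports: {out.1, out.2} {out.3} {y1.1} {y1.2} {y1.3} {y3.1} {y3.2} {y3.3}
composing d2 on (y2, y4), with out.j its own outer ports: {out.1, out.3, y2.1, y2.3, y4.1} {out.2, y2.2, y4.2} {y4.3}
composing d3 on (y3, y1, y2, y4), with out.j its own outer ports: {out.1} {out.2, out.3, y2.1, y2.2, y2.3, y4.1, y4.2} {y1.1} {y1.2} {y1.3} {y3.1} {y3.2} {y3.3} {y4.3}


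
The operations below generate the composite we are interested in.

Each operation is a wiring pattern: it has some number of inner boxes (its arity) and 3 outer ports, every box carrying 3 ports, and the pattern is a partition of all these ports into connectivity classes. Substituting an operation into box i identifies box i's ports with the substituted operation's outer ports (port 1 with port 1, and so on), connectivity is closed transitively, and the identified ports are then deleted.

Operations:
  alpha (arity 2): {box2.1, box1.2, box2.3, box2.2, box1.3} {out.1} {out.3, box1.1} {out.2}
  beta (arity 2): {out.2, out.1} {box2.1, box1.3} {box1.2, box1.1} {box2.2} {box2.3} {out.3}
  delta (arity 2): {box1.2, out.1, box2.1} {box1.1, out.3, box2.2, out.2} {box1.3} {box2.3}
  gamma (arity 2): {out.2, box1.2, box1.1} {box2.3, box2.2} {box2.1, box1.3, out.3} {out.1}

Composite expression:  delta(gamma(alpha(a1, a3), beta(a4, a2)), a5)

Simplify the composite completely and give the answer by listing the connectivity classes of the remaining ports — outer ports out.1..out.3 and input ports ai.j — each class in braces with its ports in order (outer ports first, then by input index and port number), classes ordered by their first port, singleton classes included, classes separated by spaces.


{out.1, a5.1} {out.2, out.3, a5.2} {a1.1} {a1.2, a1.3, a3.1, a3.2, a3.3} {a2.1, a4.3} {a2.2} {a2.3} {a4.1, a4.2} {a5.3}

Two ports join when wires chain via delta-identified ports.
after alpha, the pattern on (a1, a3) reads {out.1} {out.2} {out.3, a1.1} {a1.2, a1.3, a3.1, a3.2, a3.3} (out.j = its outer ports)
after beta, the pattern on (a4, a2) reads {out.1, out.2} {out.3} {a2.1, a4.3} {a2.2} {a2.3} {a4.1, a4.2} (out.j = its outer ports)
after gamma, the pattern on (a1, a3, a4, a2) reads {out.1} {out.2} {out.3, a1.1} {a1.2, a1.3, a3.1, a3.2, a3.3} {a2.1, a4.3} {a2.2} {a2.3} {a4.1, a4.2} (out.j = its outer ports)
after delta, the pattern on (a1, a3, a4, a2, a5) reads {out.1, a5.1} {out.2, out.3, a5.2} {a1.1} {a1.2, a1.3, a3.1, a3.2, a3.3} {a2.1, a4.3} {a2.2} {a2.3} {a4.1, a4.2} {a5.3} (out.j = its outer ports)


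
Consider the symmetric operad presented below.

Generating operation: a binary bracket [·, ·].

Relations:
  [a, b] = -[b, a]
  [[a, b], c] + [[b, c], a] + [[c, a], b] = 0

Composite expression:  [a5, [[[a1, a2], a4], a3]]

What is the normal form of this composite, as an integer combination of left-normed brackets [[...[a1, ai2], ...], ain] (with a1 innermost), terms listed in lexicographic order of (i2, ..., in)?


-[[[[a1, a2], a4], a3], a5]

Skip Jacobi rewriting: expand, keep a1-initial words, read off terms.
Composite bracket: [a5, [[[a1, a2], a4], a3]]
Full expansion: 16 signed words from ab - ba (2^4 = 16).
Coefficients come from the a1-initial words:
  a1a2a4a3a5 appears with sign -1, giving the term -[[[[a1, a2], a4], a3], a5]


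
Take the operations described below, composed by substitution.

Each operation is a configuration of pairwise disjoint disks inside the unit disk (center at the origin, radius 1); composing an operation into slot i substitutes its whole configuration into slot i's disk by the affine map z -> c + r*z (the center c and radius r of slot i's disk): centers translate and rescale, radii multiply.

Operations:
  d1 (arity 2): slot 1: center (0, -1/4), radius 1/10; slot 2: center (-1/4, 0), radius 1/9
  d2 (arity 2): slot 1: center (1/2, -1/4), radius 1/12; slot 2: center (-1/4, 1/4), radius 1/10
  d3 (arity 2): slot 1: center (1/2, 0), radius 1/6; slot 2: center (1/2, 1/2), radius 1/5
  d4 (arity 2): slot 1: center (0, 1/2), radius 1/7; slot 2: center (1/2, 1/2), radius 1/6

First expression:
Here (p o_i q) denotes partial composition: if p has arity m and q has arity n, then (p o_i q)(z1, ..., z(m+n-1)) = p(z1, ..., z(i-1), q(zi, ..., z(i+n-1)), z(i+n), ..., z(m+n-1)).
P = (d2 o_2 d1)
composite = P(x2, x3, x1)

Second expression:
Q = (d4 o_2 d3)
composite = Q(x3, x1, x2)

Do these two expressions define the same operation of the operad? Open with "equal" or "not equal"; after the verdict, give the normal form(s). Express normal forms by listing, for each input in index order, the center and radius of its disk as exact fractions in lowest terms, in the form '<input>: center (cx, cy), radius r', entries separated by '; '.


Reducing the first expression gives x1: center (-11/40, 1/4), radius 1/90; x2: center (1/2, -1/4), radius 1/12; x3: center (-1/4, 9/40), radius 1/100
Reducing the second expression gives x1: center (7/12, 1/2), radius 1/36; x2: center (7/12, 7/12), radius 1/30; x3: center (0, 1/2), radius 1/7
They disagree, so not equal.

not equal: they reduce to x1: center (-11/40, 1/4), radius 1/90; x2: center (1/2, -1/4), radius 1/12; x3: center (-1/4, 9/40), radius 1/100 and x1: center (7/12, 1/2), radius 1/36; x2: center (7/12, 7/12), radius 1/30; x3: center (0, 1/2), radius 1/7


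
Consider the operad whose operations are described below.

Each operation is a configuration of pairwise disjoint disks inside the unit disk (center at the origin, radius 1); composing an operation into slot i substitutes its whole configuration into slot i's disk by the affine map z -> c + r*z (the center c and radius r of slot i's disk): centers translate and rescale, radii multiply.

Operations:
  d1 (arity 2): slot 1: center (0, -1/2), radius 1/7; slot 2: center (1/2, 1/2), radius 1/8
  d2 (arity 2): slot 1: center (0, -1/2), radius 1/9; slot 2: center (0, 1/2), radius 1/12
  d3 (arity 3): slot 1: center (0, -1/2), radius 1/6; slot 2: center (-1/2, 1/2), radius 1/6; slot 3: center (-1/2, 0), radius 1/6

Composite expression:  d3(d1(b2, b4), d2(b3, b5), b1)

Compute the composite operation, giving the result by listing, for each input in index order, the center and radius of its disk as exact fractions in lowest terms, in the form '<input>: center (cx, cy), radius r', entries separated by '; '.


b1: center (-1/2, 0), radius 1/6; b2: center (0, -7/12), radius 1/42; b3: center (-1/2, 5/12), radius 1/54; b4: center (1/12, -5/12), radius 1/48; b5: center (-1/2, 7/12), radius 1/72

Affine substitution under d3: radii multiply and b-centers shift.
tracing b2 down its 2-map path: center (0, -7/12), radius 1/42
tracing b4 down its 2-map path: center (1/12, -5/12), radius 1/48
tracing b3 down its 2-map path: center (-1/2, 5/12), radius 1/54
tracing b5 down its 2-map path: center (-1/2, 7/12), radius 1/72
tracing b1 down its 1-map path: center (-1/2, 0), radius 1/6


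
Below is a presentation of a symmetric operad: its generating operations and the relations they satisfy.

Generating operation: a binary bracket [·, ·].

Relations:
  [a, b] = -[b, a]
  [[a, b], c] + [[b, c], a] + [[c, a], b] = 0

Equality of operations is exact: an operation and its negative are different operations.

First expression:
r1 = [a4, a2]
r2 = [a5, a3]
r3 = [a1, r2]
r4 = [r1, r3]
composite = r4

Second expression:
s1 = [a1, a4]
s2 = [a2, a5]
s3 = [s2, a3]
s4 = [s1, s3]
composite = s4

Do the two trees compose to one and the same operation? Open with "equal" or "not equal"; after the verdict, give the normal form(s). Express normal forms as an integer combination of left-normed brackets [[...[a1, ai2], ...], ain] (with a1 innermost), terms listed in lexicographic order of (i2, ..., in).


not equal: they reduce to -[[[[a1, a3], a5], a2], a4] + [[[[a1, a3], a5], a4], a2] + [[[[a1, a5], a3], a2], a4] - [[[[a1, a5], a3], a4], a2] and [[[[a1, a4], a2], a5], a3] - [[[[a1, a4], a3], a2], a5] + [[[[a1, a4], a3], a5], a2] - [[[[a1, a4], a5], a2], a3]

In normal form, the first expression is -[[[[a1, a3], a5], a2], a4] + [[[[a1, a3], a5], a4], a2] + [[[[a1, a5], a3], a2], a4] - [[[[a1, a5], a3], a4], a2]
In normal form, the second expression is [[[[a1, a4], a2], a5], a3] - [[[[a1, a4], a3], a2], a5] + [[[[a1, a4], a3], a5], a2] - [[[[a1, a4], a5], a2], a3]
They disagree, so not equal.


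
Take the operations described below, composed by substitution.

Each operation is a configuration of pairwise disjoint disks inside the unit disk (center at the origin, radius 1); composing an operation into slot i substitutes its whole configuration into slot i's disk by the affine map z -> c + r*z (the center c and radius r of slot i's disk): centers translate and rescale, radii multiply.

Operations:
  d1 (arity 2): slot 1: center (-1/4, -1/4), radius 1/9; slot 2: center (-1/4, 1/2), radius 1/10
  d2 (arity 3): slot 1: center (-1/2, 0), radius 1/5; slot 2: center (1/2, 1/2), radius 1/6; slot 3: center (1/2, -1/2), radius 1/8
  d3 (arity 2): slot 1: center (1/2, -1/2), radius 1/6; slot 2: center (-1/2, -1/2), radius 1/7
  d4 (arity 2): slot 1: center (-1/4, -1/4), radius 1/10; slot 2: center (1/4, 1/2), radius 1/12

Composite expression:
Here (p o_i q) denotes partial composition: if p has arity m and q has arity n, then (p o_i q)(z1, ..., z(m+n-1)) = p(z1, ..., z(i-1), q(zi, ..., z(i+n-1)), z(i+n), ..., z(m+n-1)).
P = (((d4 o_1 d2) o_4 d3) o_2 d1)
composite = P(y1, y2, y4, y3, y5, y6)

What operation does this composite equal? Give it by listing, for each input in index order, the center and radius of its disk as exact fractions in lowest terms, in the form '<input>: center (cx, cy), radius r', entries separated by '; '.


y1: center (-3/10, -1/4), radius 1/50; y2: center (-49/240, -49/240), radius 1/540; y3: center (-1/5, -3/10), radius 1/80; y4: center (-49/240, -23/120), radius 1/600; y5: center (7/24, 11/24), radius 1/72; y6: center (5/24, 11/24), radius 1/84

Below d4, radii multiply path by path; the y-disk centers shift.
tracing y1 down its 2-map path: center (-3/10, -1/4), radius 1/50
tracing y2 down its 3-map path: center (-49/240, -49/240), radius 1/540
tracing y4 down its 3-map path: center (-49/240, -23/120), radius 1/600
tracing y3 down its 2-map path: center (-1/5, -3/10), radius 1/80
tracing y5 down its 2-map path: center (7/24, 11/24), radius 1/72
tracing y6 down its 2-map path: center (5/24, 11/24), radius 1/84


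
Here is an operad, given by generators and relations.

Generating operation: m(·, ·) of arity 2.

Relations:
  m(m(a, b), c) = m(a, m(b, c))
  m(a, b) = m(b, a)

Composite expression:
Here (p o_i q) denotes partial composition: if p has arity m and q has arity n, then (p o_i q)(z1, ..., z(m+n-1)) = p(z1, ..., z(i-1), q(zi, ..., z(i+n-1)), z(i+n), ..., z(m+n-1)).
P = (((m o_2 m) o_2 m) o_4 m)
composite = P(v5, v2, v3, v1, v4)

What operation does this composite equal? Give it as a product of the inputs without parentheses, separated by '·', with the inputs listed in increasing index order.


v1 · v2 · v3 · v4 · v5

Both nesting and order wash out for m; what remains is which v's occur.
m(v2, v3) spells out as v2 · v3
m(v1, v4) spells out as v1 · v4
m(m(v2, v3), m(v1, v4)) spells out as v2 · v3 · v1 · v4
m(v5, m(m(v2, v3), m(v1, v4))) spells out as v5 · v2 · v3 · v1 · v4
putting the inputs in ascending order: v1 · v2 · v3 · v4 · v5


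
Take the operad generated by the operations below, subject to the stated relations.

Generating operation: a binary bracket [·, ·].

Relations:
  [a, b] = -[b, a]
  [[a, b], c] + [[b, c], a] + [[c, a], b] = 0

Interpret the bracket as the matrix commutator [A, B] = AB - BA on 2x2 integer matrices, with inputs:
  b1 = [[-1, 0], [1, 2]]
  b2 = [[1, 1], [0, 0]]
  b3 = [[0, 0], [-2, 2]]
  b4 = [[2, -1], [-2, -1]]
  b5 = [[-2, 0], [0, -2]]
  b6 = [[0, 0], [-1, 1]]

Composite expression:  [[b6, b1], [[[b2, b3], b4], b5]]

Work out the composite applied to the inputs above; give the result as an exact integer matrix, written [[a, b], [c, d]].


[[0, 0], [0, 0]]

[b6, b1] = [[0, 0], [4, 0]]
[b2, b3] = [[-2, 2], [2, 2]]
[[b2, b3], b4] = [[-2, -2], [-2, 2]]
[[[b2, b3], b4], b5] = [[0, 0], [0, 0]]
[[b6, b1], [[[b2, b3], b4], b5]] = [[0, 0], [0, 0]]


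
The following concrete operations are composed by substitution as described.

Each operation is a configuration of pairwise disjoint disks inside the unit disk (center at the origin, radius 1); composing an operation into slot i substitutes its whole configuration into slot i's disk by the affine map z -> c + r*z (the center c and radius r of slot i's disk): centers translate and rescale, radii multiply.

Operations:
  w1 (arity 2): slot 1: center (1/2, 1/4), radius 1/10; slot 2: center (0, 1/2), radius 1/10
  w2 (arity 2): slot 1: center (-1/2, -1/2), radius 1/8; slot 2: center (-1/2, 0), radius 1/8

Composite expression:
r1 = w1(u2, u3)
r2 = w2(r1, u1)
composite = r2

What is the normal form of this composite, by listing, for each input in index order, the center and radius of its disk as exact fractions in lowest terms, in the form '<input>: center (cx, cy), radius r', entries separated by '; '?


u1: center (-1/2, 0), radius 1/8; u2: center (-7/16, -15/32), radius 1/80; u3: center (-1/2, -7/16), radius 1/80

Below w2, radii multiply path by path; the u-disk centers shift.
tracing u2 down its 2-map path: center (-7/16, -15/32), radius 1/80
tracing u3 down its 2-map path: center (-1/2, -7/16), radius 1/80
tracing u1 down its 1-map path: center (-1/2, 0), radius 1/8
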